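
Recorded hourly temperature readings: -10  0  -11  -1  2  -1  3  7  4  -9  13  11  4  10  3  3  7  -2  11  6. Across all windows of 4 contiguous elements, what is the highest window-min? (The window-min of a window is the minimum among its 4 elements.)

4

[-10, 0, -11, -1] → min -11
[0, -11, -1, 2] → min -11
[-11, -1, 2, -1] → min -11
[-1, 2, -1, 3] → min -1
[2, -1, 3, 7] → min -1
[-1, 3, 7, 4] → min -1
[3, 7, 4, -9] → min -9
[7, 4, -9, 13] → min -9
[4, -9, 13, 11] → min -9
[-9, 13, 11, 4] → min -9
[13, 11, 4, 10] → min 4
[11, 4, 10, 3] → min 3
[4, 10, 3, 3] → min 3
[10, 3, 3, 7] → min 3
[3, 3, 7, -2] → min -2
[3, 7, -2, 11] → min -2
[7, -2, 11, 6] → min -2
Highest of these is 4.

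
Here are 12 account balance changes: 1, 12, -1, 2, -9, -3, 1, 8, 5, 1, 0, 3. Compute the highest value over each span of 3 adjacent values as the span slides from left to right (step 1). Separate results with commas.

12, 12, 2, 2, 1, 8, 8, 8, 5, 3

1 12 -1 → max 12
12 -1 2 → max 12
-1 2 -9 → max 2
2 -9 -3 → max 2
-9 -3 1 → max 1
-3 1 8 → max 8
1 8 5 → max 8
8 5 1 → max 8
5 1 0 → max 5
1 0 3 → max 3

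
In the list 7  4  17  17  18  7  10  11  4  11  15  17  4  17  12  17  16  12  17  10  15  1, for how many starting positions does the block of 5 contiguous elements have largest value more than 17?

[7, 4, 17, 17, 18] → max 18  > 17 ✓
[4, 17, 17, 18, 7] → max 18  > 17 ✓
[17, 17, 18, 7, 10] → max 18  > 17 ✓
[17, 18, 7, 10, 11] → max 18  > 17 ✓
[18, 7, 10, 11, 4] → max 18  > 17 ✓
[7, 10, 11, 4, 11] → max 11
[10, 11, 4, 11, 15] → max 15
[11, 4, 11, 15, 17] → max 17
[4, 11, 15, 17, 4] → max 17
[11, 15, 17, 4, 17] → max 17
[15, 17, 4, 17, 12] → max 17
[17, 4, 17, 12, 17] → max 17
[4, 17, 12, 17, 16] → max 17
[17, 12, 17, 16, 12] → max 17
[12, 17, 16, 12, 17] → max 17
[17, 16, 12, 17, 10] → max 17
[16, 12, 17, 10, 15] → max 17
[12, 17, 10, 15, 1] → max 17
5 windows satisfy the condition.

5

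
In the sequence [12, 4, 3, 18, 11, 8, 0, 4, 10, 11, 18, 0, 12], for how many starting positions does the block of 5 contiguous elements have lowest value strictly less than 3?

7

(12, 4, 3, 18, 11) → min 3
(4, 3, 18, 11, 8) → min 3
(3, 18, 11, 8, 0) → min 0  < 3 ✓
(18, 11, 8, 0, 4) → min 0  < 3 ✓
(11, 8, 0, 4, 10) → min 0  < 3 ✓
(8, 0, 4, 10, 11) → min 0  < 3 ✓
(0, 4, 10, 11, 18) → min 0  < 3 ✓
(4, 10, 11, 18, 0) → min 0  < 3 ✓
(10, 11, 18, 0, 12) → min 0  < 3 ✓
7 windows satisfy the condition.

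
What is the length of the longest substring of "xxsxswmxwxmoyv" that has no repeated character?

add x: [x] len 1
add x (repeat x, move left end past it): [x] len 1
add s: [x, s] len 2
add x (repeat x, move left end past it): [s, x] len 2
add s (repeat s, move left end past it): [x, s] len 2
add w: [x, s, w] len 3
add m: [x, s, w, m] len 4
add x (repeat x, move left end past it): [s, w, m, x] len 4
add w (repeat w, move left end past it): [m, x, w] len 3
add x (repeat x, move left end past it): [w, x] len 2
add m: [w, x, m] len 3
add o: [w, x, m, o] len 4
add y: [w, x, m, o, y] len 5
add v: [w, x, m, o, y, v] len 6
Longest all-distinct length: 6.

6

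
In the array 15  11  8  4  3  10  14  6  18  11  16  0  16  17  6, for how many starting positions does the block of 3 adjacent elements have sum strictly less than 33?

(15, 11, 8) → sum 34
(11, 8, 4) → sum 23  < 33 ✓
(8, 4, 3) → sum 15  < 33 ✓
(4, 3, 10) → sum 17  < 33 ✓
(3, 10, 14) → sum 27  < 33 ✓
(10, 14, 6) → sum 30  < 33 ✓
(14, 6, 18) → sum 38
(6, 18, 11) → sum 35
(18, 11, 16) → sum 45
(11, 16, 0) → sum 27  < 33 ✓
(16, 0, 16) → sum 32  < 33 ✓
(0, 16, 17) → sum 33
(16, 17, 6) → sum 39
7 windows satisfy the condition.

7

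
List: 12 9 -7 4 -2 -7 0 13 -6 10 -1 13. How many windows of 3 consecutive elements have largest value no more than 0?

[12, 9, -7] → max 12
[9, -7, 4] → max 9
[-7, 4, -2] → max 4
[4, -2, -7] → max 4
[-2, -7, 0] → max 0  ≤ 0 ✓
[-7, 0, 13] → max 13
[0, 13, -6] → max 13
[13, -6, 10] → max 13
[-6, 10, -1] → max 10
[10, -1, 13] → max 13
1 window satisfy the condition.

1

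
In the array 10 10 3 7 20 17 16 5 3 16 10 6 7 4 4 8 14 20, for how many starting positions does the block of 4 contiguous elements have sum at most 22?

1

(10, 10, 3, 7) → sum 30
(10, 3, 7, 20) → sum 40
(3, 7, 20, 17) → sum 47
(7, 20, 17, 16) → sum 60
(20, 17, 16, 5) → sum 58
(17, 16, 5, 3) → sum 41
(16, 5, 3, 16) → sum 40
(5, 3, 16, 10) → sum 34
(3, 16, 10, 6) → sum 35
(16, 10, 6, 7) → sum 39
(10, 6, 7, 4) → sum 27
(6, 7, 4, 4) → sum 21  ≤ 22 ✓
(7, 4, 4, 8) → sum 23
(4, 4, 8, 14) → sum 30
(4, 8, 14, 20) → sum 46
1 window satisfy the condition.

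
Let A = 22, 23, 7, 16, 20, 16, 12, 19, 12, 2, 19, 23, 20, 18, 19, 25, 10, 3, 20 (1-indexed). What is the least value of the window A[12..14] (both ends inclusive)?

18

Elements at indices 12..14: 23, 20, 18
min(23, 20, 18) = 18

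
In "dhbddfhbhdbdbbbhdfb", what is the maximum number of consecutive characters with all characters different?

4

add d: [d] len 1
add h: [d, h] len 2
add b: [d, h, b] len 3
add d (repeat d, move left end past it): [h, b, d] len 3
add d (repeat d, move left end past it): [d] len 1
add f: [d, f] len 2
add h: [d, f, h] len 3
add b: [d, f, h, b] len 4
add h (repeat h, move left end past it): [b, h] len 2
add d: [b, h, d] len 3
add b (repeat b, move left end past it): [h, d, b] len 3
add d (repeat d, move left end past it): [b, d] len 2
add b (repeat b, move left end past it): [d, b] len 2
add b (repeat b, move left end past it): [b] len 1
add b (repeat b, move left end past it): [b] len 1
add h: [b, h] len 2
add d: [b, h, d] len 3
add f: [b, h, d, f] len 4
add b (repeat b, move left end past it): [h, d, f, b] len 4
Longest all-distinct length: 4.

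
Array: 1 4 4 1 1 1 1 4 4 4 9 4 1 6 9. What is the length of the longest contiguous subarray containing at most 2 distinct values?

[1] 1 distinct, len 1
[1, 4] 2 distinct, len 2
[1, 4, 4] 2 distinct, len 3
[1, 4, 4, 1] 2 distinct, len 4
[1, 4, 4, 1, 1] 2 distinct, len 5
[1, 4, 4, 1, 1, 1] 2 distinct, len 6
[1, 4, 4, 1, 1, 1, 1] 2 distinct, len 7
[1, 4, 4, 1, 1, 1, 1, 4] 2 distinct, len 8
[1, 4, 4, 1, 1, 1, 1, 4, 4] 2 distinct, len 9
[1, 4, 4, 1, 1, 1, 1, 4, 4, 4] 2 distinct, len 10
[4, 4, 4, 9] 2 distinct, len 4
[4, 4, 4, 9, 4] 2 distinct, len 5
[4, 1] 2 distinct, len 2
[1, 6] 2 distinct, len 2
[6, 9] 2 distinct, len 2
Longest length with ≤2 distinct: 10.

10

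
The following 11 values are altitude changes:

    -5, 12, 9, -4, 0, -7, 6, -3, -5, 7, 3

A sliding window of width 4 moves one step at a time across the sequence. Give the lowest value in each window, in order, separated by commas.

-5, -4, -7, -7, -7, -7, -5, -5

[-5, 12, 9, -4] → min -5
[12, 9, -4, 0] → min -4
[9, -4, 0, -7] → min -7
[-4, 0, -7, 6] → min -7
[0, -7, 6, -3] → min -7
[-7, 6, -3, -5] → min -7
[6, -3, -5, 7] → min -5
[-3, -5, 7, 3] → min -5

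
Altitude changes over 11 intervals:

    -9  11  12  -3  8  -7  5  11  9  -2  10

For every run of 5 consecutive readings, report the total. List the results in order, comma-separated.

19, 21, 15, 14, 26, 16, 33

[-9, 11, 12, -3, 8] → sum 19
[11, 12, -3, 8, -7] → sum 21
[12, -3, 8, -7, 5] → sum 15
[-3, 8, -7, 5, 11] → sum 14
[8, -7, 5, 11, 9] → sum 26
[-7, 5, 11, 9, -2] → sum 16
[5, 11, 9, -2, 10] → sum 33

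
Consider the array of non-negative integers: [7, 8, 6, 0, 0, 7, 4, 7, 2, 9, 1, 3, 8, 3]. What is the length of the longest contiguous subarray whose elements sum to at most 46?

11

[7] sum 7 len 1
[7, 8] sum 15 len 2
[7, 8, 6] sum 21 len 3
[7, 8, 6, 0] sum 21 len 4
[7, 8, 6, 0, 0] sum 21 len 5
[7, 8, 6, 0, 0, 7] sum 28 len 6
[7, 8, 6, 0, 0, 7, 4] sum 32 len 7
[7, 8, 6, 0, 0, 7, 4, 7] sum 39 len 8
[7, 8, 6, 0, 0, 7, 4, 7, 2] sum 41 len 9
[8, 6, 0, 0, 7, 4, 7, 2, 9] sum 43 len 9
[8, 6, 0, 0, 7, 4, 7, 2, 9, 1] sum 44 len 10
[6, 0, 0, 7, 4, 7, 2, 9, 1, 3] sum 39 len 10
[0, 0, 7, 4, 7, 2, 9, 1, 3, 8] sum 41 len 10
[0, 0, 7, 4, 7, 2, 9, 1, 3, 8, 3] sum 44 len 11
Longest length seen: 11.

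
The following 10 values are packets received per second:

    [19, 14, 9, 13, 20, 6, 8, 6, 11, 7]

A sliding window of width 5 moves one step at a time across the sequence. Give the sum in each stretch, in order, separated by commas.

75, 62, 56, 53, 51, 38

[19, 14, 9, 13, 20] → sum 75
[14, 9, 13, 20, 6] → sum 62
[9, 13, 20, 6, 8] → sum 56
[13, 20, 6, 8, 6] → sum 53
[20, 6, 8, 6, 11] → sum 51
[6, 8, 6, 11, 7] → sum 38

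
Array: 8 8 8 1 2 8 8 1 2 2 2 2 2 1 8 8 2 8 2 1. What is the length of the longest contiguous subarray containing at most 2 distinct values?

7

Extend right; when distinct count exceeds 2, shrink from the left:
[8] 1 distinct, len 1
[8, 8] 1 distinct, len 2
[8, 8, 8] 1 distinct, len 3
[8, 8, 8, 1] 2 distinct, len 4
[1, 2] 2 distinct, len 2
[2, 8] 2 distinct, len 2
[2, 8, 8] 2 distinct, len 3
[8, 8, 1] 2 distinct, len 3
[1, 2] 2 distinct, len 2
[1, 2, 2] 2 distinct, len 3
[1, 2, 2, 2] 2 distinct, len 4
[1, 2, 2, 2, 2] 2 distinct, len 5
[1, 2, 2, 2, 2, 2] 2 distinct, len 6
[1, 2, 2, 2, 2, 2, 1] 2 distinct, len 7
[1, 8] 2 distinct, len 2
[1, 8, 8] 2 distinct, len 3
[8, 8, 2] 2 distinct, len 3
[8, 8, 2, 8] 2 distinct, len 4
[8, 8, 2, 8, 2] 2 distinct, len 5
[2, 1] 2 distinct, len 2
Longest length with ≤2 distinct: 7.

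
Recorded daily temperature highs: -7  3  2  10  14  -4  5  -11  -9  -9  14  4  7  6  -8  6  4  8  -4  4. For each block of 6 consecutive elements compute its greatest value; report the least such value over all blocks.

7

(-7, 3, 2, 10, 14, -4) → max 14
(3, 2, 10, 14, -4, 5) → max 14
(2, 10, 14, -4, 5, -11) → max 14
(10, 14, -4, 5, -11, -9) → max 14
(14, -4, 5, -11, -9, -9) → max 14
(-4, 5, -11, -9, -9, 14) → max 14
(5, -11, -9, -9, 14, 4) → max 14
(-11, -9, -9, 14, 4, 7) → max 14
(-9, -9, 14, 4, 7, 6) → max 14
(-9, 14, 4, 7, 6, -8) → max 14
(14, 4, 7, 6, -8, 6) → max 14
(4, 7, 6, -8, 6, 4) → max 7
(7, 6, -8, 6, 4, 8) → max 8
(6, -8, 6, 4, 8, -4) → max 8
(-8, 6, 4, 8, -4, 4) → max 8
Least of these is 7.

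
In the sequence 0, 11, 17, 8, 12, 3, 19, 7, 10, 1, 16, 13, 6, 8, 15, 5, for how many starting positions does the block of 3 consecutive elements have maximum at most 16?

(0, 11, 17) → max 17
(11, 17, 8) → max 17
(17, 8, 12) → max 17
(8, 12, 3) → max 12  ≤ 16 ✓
(12, 3, 19) → max 19
(3, 19, 7) → max 19
(19, 7, 10) → max 19
(7, 10, 1) → max 10  ≤ 16 ✓
(10, 1, 16) → max 16  ≤ 16 ✓
(1, 16, 13) → max 16  ≤ 16 ✓
(16, 13, 6) → max 16  ≤ 16 ✓
(13, 6, 8) → max 13  ≤ 16 ✓
(6, 8, 15) → max 15  ≤ 16 ✓
(8, 15, 5) → max 15  ≤ 16 ✓
8 windows satisfy the condition.

8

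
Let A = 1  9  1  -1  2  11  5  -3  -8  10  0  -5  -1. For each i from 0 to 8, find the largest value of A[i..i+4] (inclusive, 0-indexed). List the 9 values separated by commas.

9, 11, 11, 11, 11, 11, 10, 10, 10

1 9 1 -1 2 → max 9
9 1 -1 2 11 → max 11
1 -1 2 11 5 → max 11
-1 2 11 5 -3 → max 11
2 11 5 -3 -8 → max 11
11 5 -3 -8 10 → max 11
5 -3 -8 10 0 → max 10
-3 -8 10 0 -5 → max 10
-8 10 0 -5 -1 → max 10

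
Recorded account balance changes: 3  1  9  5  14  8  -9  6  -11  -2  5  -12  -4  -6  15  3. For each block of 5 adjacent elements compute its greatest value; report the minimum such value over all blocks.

Window maxs for each of the 12 positions:
3 1 9 5 14 → max 14
1 9 5 14 8 → max 14
9 5 14 8 -9 → max 14
5 14 8 -9 6 → max 14
14 8 -9 6 -11 → max 14
8 -9 6 -11 -2 → max 8
-9 6 -11 -2 5 → max 6
6 -11 -2 5 -12 → max 6
-11 -2 5 -12 -4 → max 5
-2 5 -12 -4 -6 → max 5
5 -12 -4 -6 15 → max 15
-12 -4 -6 15 3 → max 15
Minimum of these is 5.

5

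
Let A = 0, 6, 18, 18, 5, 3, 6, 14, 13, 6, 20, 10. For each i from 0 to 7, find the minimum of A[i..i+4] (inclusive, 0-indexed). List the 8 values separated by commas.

[0, 6, 18, 18, 5] → min 0
[6, 18, 18, 5, 3] → min 3
[18, 18, 5, 3, 6] → min 3
[18, 5, 3, 6, 14] → min 3
[5, 3, 6, 14, 13] → min 3
[3, 6, 14, 13, 6] → min 3
[6, 14, 13, 6, 20] → min 6
[14, 13, 6, 20, 10] → min 6

0, 3, 3, 3, 3, 3, 6, 6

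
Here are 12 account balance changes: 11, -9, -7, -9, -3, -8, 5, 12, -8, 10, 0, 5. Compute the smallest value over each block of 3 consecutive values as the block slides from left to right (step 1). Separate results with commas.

[11, -9, -7] → min -9
[-9, -7, -9] → min -9
[-7, -9, -3] → min -9
[-9, -3, -8] → min -9
[-3, -8, 5] → min -8
[-8, 5, 12] → min -8
[5, 12, -8] → min -8
[12, -8, 10] → min -8
[-8, 10, 0] → min -8
[10, 0, 5] → min 0

-9, -9, -9, -9, -8, -8, -8, -8, -8, 0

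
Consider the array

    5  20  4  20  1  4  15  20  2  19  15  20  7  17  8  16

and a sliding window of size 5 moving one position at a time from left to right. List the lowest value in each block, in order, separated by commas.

1, 1, 1, 1, 1, 2, 2, 2, 2, 7, 7, 7

[5, 20, 4, 20, 1] → min 1
[20, 4, 20, 1, 4] → min 1
[4, 20, 1, 4, 15] → min 1
[20, 1, 4, 15, 20] → min 1
[1, 4, 15, 20, 2] → min 1
[4, 15, 20, 2, 19] → min 2
[15, 20, 2, 19, 15] → min 2
[20, 2, 19, 15, 20] → min 2
[2, 19, 15, 20, 7] → min 2
[19, 15, 20, 7, 17] → min 7
[15, 20, 7, 17, 8] → min 7
[20, 7, 17, 8, 16] → min 7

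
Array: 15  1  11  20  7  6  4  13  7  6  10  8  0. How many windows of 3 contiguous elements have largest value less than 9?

[15, 1, 11] → max 15
[1, 11, 20] → max 20
[11, 20, 7] → max 20
[20, 7, 6] → max 20
[7, 6, 4] → max 7  < 9 ✓
[6, 4, 13] → max 13
[4, 13, 7] → max 13
[13, 7, 6] → max 13
[7, 6, 10] → max 10
[6, 10, 8] → max 10
[10, 8, 0] → max 10
1 window satisfy the condition.

1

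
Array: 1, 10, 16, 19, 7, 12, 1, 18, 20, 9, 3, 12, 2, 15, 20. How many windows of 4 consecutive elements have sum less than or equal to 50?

9

(1, 10, 16, 19) → sum 46  ≤ 50 ✓
(10, 16, 19, 7) → sum 52
(16, 19, 7, 12) → sum 54
(19, 7, 12, 1) → sum 39  ≤ 50 ✓
(7, 12, 1, 18) → sum 38  ≤ 50 ✓
(12, 1, 18, 20) → sum 51
(1, 18, 20, 9) → sum 48  ≤ 50 ✓
(18, 20, 9, 3) → sum 50  ≤ 50 ✓
(20, 9, 3, 12) → sum 44  ≤ 50 ✓
(9, 3, 12, 2) → sum 26  ≤ 50 ✓
(3, 12, 2, 15) → sum 32  ≤ 50 ✓
(12, 2, 15, 20) → sum 49  ≤ 50 ✓
9 windows satisfy the condition.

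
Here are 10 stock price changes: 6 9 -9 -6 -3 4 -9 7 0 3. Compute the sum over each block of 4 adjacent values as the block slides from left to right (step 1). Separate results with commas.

(6, 9, -9, -6) → sum 0
(9, -9, -6, -3) → sum -9
(-9, -6, -3, 4) → sum -14
(-6, -3, 4, -9) → sum -14
(-3, 4, -9, 7) → sum -1
(4, -9, 7, 0) → sum 2
(-9, 7, 0, 3) → sum 1

0, -9, -14, -14, -1, 2, 1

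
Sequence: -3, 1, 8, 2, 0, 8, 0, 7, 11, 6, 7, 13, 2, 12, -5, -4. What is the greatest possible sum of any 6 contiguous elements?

-3 1 8 2 0 8 → sum 16
1 8 2 0 8 0 → sum 19
8 2 0 8 0 7 → sum 25
2 0 8 0 7 11 → sum 28
0 8 0 7 11 6 → sum 32
8 0 7 11 6 7 → sum 39
0 7 11 6 7 13 → sum 44
7 11 6 7 13 2 → sum 46
11 6 7 13 2 12 → sum 51
6 7 13 2 12 -5 → sum 35
7 13 2 12 -5 -4 → sum 25
Greatest of these is 51.

51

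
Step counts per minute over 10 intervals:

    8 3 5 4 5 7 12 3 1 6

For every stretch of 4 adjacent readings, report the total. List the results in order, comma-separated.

[8, 3, 5, 4] → sum 20
[3, 5, 4, 5] → sum 17
[5, 4, 5, 7] → sum 21
[4, 5, 7, 12] → sum 28
[5, 7, 12, 3] → sum 27
[7, 12, 3, 1] → sum 23
[12, 3, 1, 6] → sum 22

20, 17, 21, 28, 27, 23, 22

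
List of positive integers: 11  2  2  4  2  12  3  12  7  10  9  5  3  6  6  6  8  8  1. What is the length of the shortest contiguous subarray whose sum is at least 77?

add 11: running sum 11 < 77
add 2: running sum 13 < 77
add 2: running sum 15 < 77
add 4: running sum 19 < 77
add 2: running sum 21 < 77
add 12: running sum 33 < 77
add 3: running sum 36 < 77
add 12: running sum 48 < 77
add 7: running sum 55 < 77
add 10: running sum 65 < 77
add 9: running sum 74 < 77
add 5: shortest ending here [11, 2, 2, 4, 2, 12, 3, 12, 7, 10, 9, 5] sum 79, len 12
add 3: shortest ending here [11, 2, 2, 4, 2, 12, 3, 12, 7, 10, 9, 5, 3] sum 82, len 13
add 6: shortest ending here [2, 2, 4, 2, 12, 3, 12, 7, 10, 9, 5, 3, 6] sum 77, len 13
add 6: shortest ending here [4, 2, 12, 3, 12, 7, 10, 9, 5, 3, 6, 6] sum 79, len 12
add 6: shortest ending here [12, 3, 12, 7, 10, 9, 5, 3, 6, 6, 6] sum 79, len 11
add 8: shortest ending here [12, 3, 12, 7, 10, 9, 5, 3, 6, 6, 6, 8] sum 87, len 12
add 8: shortest ending here [12, 7, 10, 9, 5, 3, 6, 6, 6, 8, 8] sum 80, len 11
add 1: shortest ending here [12, 7, 10, 9, 5, 3, 6, 6, 6, 8, 8, 1] sum 81, len 12
Shortest qualifying length: 11.

11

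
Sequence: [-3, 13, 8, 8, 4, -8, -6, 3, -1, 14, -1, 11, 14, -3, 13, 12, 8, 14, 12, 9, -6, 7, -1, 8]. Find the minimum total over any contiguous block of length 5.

-8

Each size-5 window and its sum:
[-3, 13, 8, 8, 4] → sum 30
[13, 8, 8, 4, -8] → sum 25
[8, 8, 4, -8, -6] → sum 6
[8, 4, -8, -6, 3] → sum 1
[4, -8, -6, 3, -1] → sum -8
[-8, -6, 3, -1, 14] → sum 2
[-6, 3, -1, 14, -1] → sum 9
[3, -1, 14, -1, 11] → sum 26
[-1, 14, -1, 11, 14] → sum 37
[14, -1, 11, 14, -3] → sum 35
[-1, 11, 14, -3, 13] → sum 34
[11, 14, -3, 13, 12] → sum 47
[14, -3, 13, 12, 8] → sum 44
[-3, 13, 12, 8, 14] → sum 44
[13, 12, 8, 14, 12] → sum 59
[12, 8, 14, 12, 9] → sum 55
[8, 14, 12, 9, -6] → sum 37
[14, 12, 9, -6, 7] → sum 36
[12, 9, -6, 7, -1] → sum 21
[9, -6, 7, -1, 8] → sum 17
Minimum of these is -8.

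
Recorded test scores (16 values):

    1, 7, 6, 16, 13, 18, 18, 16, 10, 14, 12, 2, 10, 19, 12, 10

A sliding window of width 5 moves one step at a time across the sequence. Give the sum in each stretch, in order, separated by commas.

1 7 6 16 13 → sum 43
7 6 16 13 18 → sum 60
6 16 13 18 18 → sum 71
16 13 18 18 16 → sum 81
13 18 18 16 10 → sum 75
18 18 16 10 14 → sum 76
18 16 10 14 12 → sum 70
16 10 14 12 2 → sum 54
10 14 12 2 10 → sum 48
14 12 2 10 19 → sum 57
12 2 10 19 12 → sum 55
2 10 19 12 10 → sum 53

43, 60, 71, 81, 75, 76, 70, 54, 48, 57, 55, 53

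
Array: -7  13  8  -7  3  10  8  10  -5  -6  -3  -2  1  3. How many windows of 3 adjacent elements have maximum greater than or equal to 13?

2

[-7, 13, 8] → max 13  ≥ 13 ✓
[13, 8, -7] → max 13  ≥ 13 ✓
[8, -7, 3] → max 8
[-7, 3, 10] → max 10
[3, 10, 8] → max 10
[10, 8, 10] → max 10
[8, 10, -5] → max 10
[10, -5, -6] → max 10
[-5, -6, -3] → max -3
[-6, -3, -2] → max -2
[-3, -2, 1] → max 1
[-2, 1, 3] → max 3
2 windows satisfy the condition.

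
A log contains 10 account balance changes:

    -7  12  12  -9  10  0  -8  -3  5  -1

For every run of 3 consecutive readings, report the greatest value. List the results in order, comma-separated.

Sliding a size-3 window across the 10 values:
[-7, 12, 12] → max 12
[12, 12, -9] → max 12
[12, -9, 10] → max 12
[-9, 10, 0] → max 10
[10, 0, -8] → max 10
[0, -8, -3] → max 0
[-8, -3, 5] → max 5
[-3, 5, -1] → max 5

12, 12, 12, 10, 10, 0, 5, 5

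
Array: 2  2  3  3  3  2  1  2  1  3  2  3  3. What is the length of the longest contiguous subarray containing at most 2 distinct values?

Extend right; when distinct count exceeds 2, shrink from the left:
add 2: window [2] (1 distinct), len 1
add 2: window [2, 2] (1 distinct), len 2
add 3: window [2, 2, 3] (2 distinct), len 3
add 3: window [2, 2, 3, 3] (2 distinct), len 4
add 3: window [2, 2, 3, 3, 3] (2 distinct), len 5
add 2: window [2, 2, 3, 3, 3, 2] (2 distinct), len 6
add 1: window [2, 1] (2 distinct), len 2
add 2: window [2, 1, 2] (2 distinct), len 3
add 1: window [2, 1, 2, 1] (2 distinct), len 4
add 3: window [1, 3] (2 distinct), len 2
add 2: window [3, 2] (2 distinct), len 2
add 3: window [3, 2, 3] (2 distinct), len 3
add 3: window [3, 2, 3, 3] (2 distinct), len 4
Longest length with ≤2 distinct: 6.

6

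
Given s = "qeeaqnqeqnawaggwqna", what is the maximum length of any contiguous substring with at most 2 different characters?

3

[q] 1 distinct, len 1
[q, e] 2 distinct, len 2
[q, e, e] 2 distinct, len 3
[e, e, a] 2 distinct, len 3
[a, q] 2 distinct, len 2
[q, n] 2 distinct, len 2
[q, n, q] 2 distinct, len 3
[q, e] 2 distinct, len 2
[q, e, q] 2 distinct, len 3
[q, n] 2 distinct, len 2
[n, a] 2 distinct, len 2
[a, w] 2 distinct, len 2
[a, w, a] 2 distinct, len 3
[a, g] 2 distinct, len 2
[a, g, g] 2 distinct, len 3
[g, g, w] 2 distinct, len 3
[w, q] 2 distinct, len 2
[q, n] 2 distinct, len 2
[n, a] 2 distinct, len 2
Longest length with ≤2 distinct: 3.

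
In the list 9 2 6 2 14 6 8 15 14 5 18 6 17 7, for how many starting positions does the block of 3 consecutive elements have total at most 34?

[9, 2, 6] → sum 17  ≤ 34 ✓
[2, 6, 2] → sum 10  ≤ 34 ✓
[6, 2, 14] → sum 22  ≤ 34 ✓
[2, 14, 6] → sum 22  ≤ 34 ✓
[14, 6, 8] → sum 28  ≤ 34 ✓
[6, 8, 15] → sum 29  ≤ 34 ✓
[8, 15, 14] → sum 37
[15, 14, 5] → sum 34  ≤ 34 ✓
[14, 5, 18] → sum 37
[5, 18, 6] → sum 29  ≤ 34 ✓
[18, 6, 17] → sum 41
[6, 17, 7] → sum 30  ≤ 34 ✓
9 windows satisfy the condition.

9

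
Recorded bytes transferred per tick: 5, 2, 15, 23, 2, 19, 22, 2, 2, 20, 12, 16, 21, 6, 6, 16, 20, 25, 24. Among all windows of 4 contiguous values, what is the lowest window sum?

36

[5, 2, 15, 23] → sum 45
[2, 15, 23, 2] → sum 42
[15, 23, 2, 19] → sum 59
[23, 2, 19, 22] → sum 66
[2, 19, 22, 2] → sum 45
[19, 22, 2, 2] → sum 45
[22, 2, 2, 20] → sum 46
[2, 2, 20, 12] → sum 36
[2, 20, 12, 16] → sum 50
[20, 12, 16, 21] → sum 69
[12, 16, 21, 6] → sum 55
[16, 21, 6, 6] → sum 49
[21, 6, 6, 16] → sum 49
[6, 6, 16, 20] → sum 48
[6, 16, 20, 25] → sum 67
[16, 20, 25, 24] → sum 85
Lowest of these is 36.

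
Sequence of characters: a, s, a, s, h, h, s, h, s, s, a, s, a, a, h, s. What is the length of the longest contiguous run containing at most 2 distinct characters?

7

add a: window [a] (1 distinct), len 1
add s: window [a, s] (2 distinct), len 2
add a: window [a, s, a] (2 distinct), len 3
add s: window [a, s, a, s] (2 distinct), len 4
add h: window [s, h] (2 distinct), len 2
add h: window [s, h, h] (2 distinct), len 3
add s: window [s, h, h, s] (2 distinct), len 4
add h: window [s, h, h, s, h] (2 distinct), len 5
add s: window [s, h, h, s, h, s] (2 distinct), len 6
add s: window [s, h, h, s, h, s, s] (2 distinct), len 7
add a: window [s, s, a] (2 distinct), len 3
add s: window [s, s, a, s] (2 distinct), len 4
add a: window [s, s, a, s, a] (2 distinct), len 5
add a: window [s, s, a, s, a, a] (2 distinct), len 6
add h: window [a, a, h] (2 distinct), len 3
add s: window [h, s] (2 distinct), len 2
Longest length with ≤2 distinct: 7.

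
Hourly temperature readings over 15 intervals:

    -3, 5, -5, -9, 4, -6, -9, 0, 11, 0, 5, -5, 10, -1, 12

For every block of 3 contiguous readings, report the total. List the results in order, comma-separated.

-3, -9, -10, -11, -11, -15, 2, 11, 16, 0, 10, 4, 21

-3 5 -5 → sum -3
5 -5 -9 → sum -9
-5 -9 4 → sum -10
-9 4 -6 → sum -11
4 -6 -9 → sum -11
-6 -9 0 → sum -15
-9 0 11 → sum 2
0 11 0 → sum 11
11 0 5 → sum 16
0 5 -5 → sum 0
5 -5 10 → sum 10
-5 10 -1 → sum 4
10 -1 12 → sum 21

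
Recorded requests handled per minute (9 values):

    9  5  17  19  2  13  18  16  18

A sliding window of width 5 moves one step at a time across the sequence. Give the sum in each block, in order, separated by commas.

9 5 17 19 2 → sum 52
5 17 19 2 13 → sum 56
17 19 2 13 18 → sum 69
19 2 13 18 16 → sum 68
2 13 18 16 18 → sum 67

52, 56, 69, 68, 67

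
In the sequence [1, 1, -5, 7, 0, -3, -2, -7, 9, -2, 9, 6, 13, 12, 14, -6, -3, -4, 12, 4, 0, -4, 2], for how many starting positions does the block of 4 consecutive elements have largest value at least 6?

18

(1, 1, -5, 7) → max 7  ≥ 6 ✓
(1, -5, 7, 0) → max 7  ≥ 6 ✓
(-5, 7, 0, -3) → max 7  ≥ 6 ✓
(7, 0, -3, -2) → max 7  ≥ 6 ✓
(0, -3, -2, -7) → max 0
(-3, -2, -7, 9) → max 9  ≥ 6 ✓
(-2, -7, 9, -2) → max 9  ≥ 6 ✓
(-7, 9, -2, 9) → max 9  ≥ 6 ✓
(9, -2, 9, 6) → max 9  ≥ 6 ✓
(-2, 9, 6, 13) → max 13  ≥ 6 ✓
(9, 6, 13, 12) → max 13  ≥ 6 ✓
(6, 13, 12, 14) → max 14  ≥ 6 ✓
(13, 12, 14, -6) → max 14  ≥ 6 ✓
(12, 14, -6, -3) → max 14  ≥ 6 ✓
(14, -6, -3, -4) → max 14  ≥ 6 ✓
(-6, -3, -4, 12) → max 12  ≥ 6 ✓
(-3, -4, 12, 4) → max 12  ≥ 6 ✓
(-4, 12, 4, 0) → max 12  ≥ 6 ✓
(12, 4, 0, -4) → max 12  ≥ 6 ✓
(4, 0, -4, 2) → max 4
18 windows satisfy the condition.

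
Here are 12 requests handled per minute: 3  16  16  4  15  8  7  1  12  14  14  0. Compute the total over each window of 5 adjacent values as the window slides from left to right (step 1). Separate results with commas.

Sliding a size-5 window across the 12 values:
(3, 16, 16, 4, 15) → sum 54
(16, 16, 4, 15, 8) → sum 59
(16, 4, 15, 8, 7) → sum 50
(4, 15, 8, 7, 1) → sum 35
(15, 8, 7, 1, 12) → sum 43
(8, 7, 1, 12, 14) → sum 42
(7, 1, 12, 14, 14) → sum 48
(1, 12, 14, 14, 0) → sum 41

54, 59, 50, 35, 43, 42, 48, 41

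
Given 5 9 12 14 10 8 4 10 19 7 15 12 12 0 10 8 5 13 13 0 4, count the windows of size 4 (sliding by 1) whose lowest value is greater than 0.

12

(5, 9, 12, 14) → min 5  > 0 ✓
(9, 12, 14, 10) → min 9  > 0 ✓
(12, 14, 10, 8) → min 8  > 0 ✓
(14, 10, 8, 4) → min 4  > 0 ✓
(10, 8, 4, 10) → min 4  > 0 ✓
(8, 4, 10, 19) → min 4  > 0 ✓
(4, 10, 19, 7) → min 4  > 0 ✓
(10, 19, 7, 15) → min 7  > 0 ✓
(19, 7, 15, 12) → min 7  > 0 ✓
(7, 15, 12, 12) → min 7  > 0 ✓
(15, 12, 12, 0) → min 0
(12, 12, 0, 10) → min 0
(12, 0, 10, 8) → min 0
(0, 10, 8, 5) → min 0
(10, 8, 5, 13) → min 5  > 0 ✓
(8, 5, 13, 13) → min 5  > 0 ✓
(5, 13, 13, 0) → min 0
(13, 13, 0, 4) → min 0
12 windows satisfy the condition.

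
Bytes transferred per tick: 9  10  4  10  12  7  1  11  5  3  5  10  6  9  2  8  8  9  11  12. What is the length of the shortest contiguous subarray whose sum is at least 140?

add 9: running sum 9 < 140
add 10: running sum 19 < 140
add 4: running sum 23 < 140
add 10: running sum 33 < 140
add 12: running sum 45 < 140
add 7: running sum 52 < 140
add 1: running sum 53 < 140
add 11: running sum 64 < 140
add 5: running sum 69 < 140
add 3: running sum 72 < 140
add 5: running sum 77 < 140
add 10: running sum 87 < 140
add 6: running sum 93 < 140
add 9: running sum 102 < 140
add 2: running sum 104 < 140
add 8: running sum 112 < 140
add 8: running sum 120 < 140
add 9: running sum 129 < 140
add 11: shortest ending here [9, 10, 4, 10, 12, 7, 1, 11, 5, 3, 5, 10, 6, 9, 2, 8, 8, 9, 11] sum 140, len 19
add 12: shortest ending here [10, 4, 10, 12, 7, 1, 11, 5, 3, 5, 10, 6, 9, 2, 8, 8, 9, 11, 12] sum 143, len 19
Shortest qualifying length: 19.

19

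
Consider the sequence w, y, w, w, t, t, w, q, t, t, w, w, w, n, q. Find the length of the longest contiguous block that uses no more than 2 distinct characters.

5

[w] 1 distinct, len 1
[w, y] 2 distinct, len 2
[w, y, w] 2 distinct, len 3
[w, y, w, w] 2 distinct, len 4
[w, w, t] 2 distinct, len 3
[w, w, t, t] 2 distinct, len 4
[w, w, t, t, w] 2 distinct, len 5
[w, q] 2 distinct, len 2
[q, t] 2 distinct, len 2
[q, t, t] 2 distinct, len 3
[t, t, w] 2 distinct, len 3
[t, t, w, w] 2 distinct, len 4
[t, t, w, w, w] 2 distinct, len 5
[w, w, w, n] 2 distinct, len 4
[n, q] 2 distinct, len 2
Longest length with ≤2 distinct: 5.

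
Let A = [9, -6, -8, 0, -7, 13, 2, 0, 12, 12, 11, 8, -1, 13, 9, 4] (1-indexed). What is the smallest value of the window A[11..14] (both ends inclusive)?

Elements at indices 11..14: 11, 8, -1, 13
min(11, 8, -1, 13) = -1

-1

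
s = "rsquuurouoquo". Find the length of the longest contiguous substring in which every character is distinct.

4

[r] len 1
[r, s] len 2
[r, s, q] len 3
[r, s, q, u] len 4
[u] len 1
[u] len 1
[u, r] len 2
[u, r, o] len 3
[r, o, u] len 3
[u, o] len 2
[u, o, q] len 3
[o, q, u] len 3
[q, u, o] len 3
Longest all-distinct length: 4.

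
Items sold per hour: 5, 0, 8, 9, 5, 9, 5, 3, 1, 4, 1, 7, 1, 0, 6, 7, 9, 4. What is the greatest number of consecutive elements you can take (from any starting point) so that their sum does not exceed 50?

→ 5: sum 5, len 1
→ 0: sum 5, len 2
→ 8: sum 13, len 3
→ 9: sum 22, len 4
→ 5: sum 27, len 5
→ 9: sum 36, len 6
→ 5: sum 41, len 7
→ 3: sum 44, len 8
→ 1: sum 45, len 9
→ 4: sum 49, len 10
→ 1: sum 50, len 11
→ 7 (dropped 5, 0, 8): sum 44, len 9
→ 1: sum 45, len 10
→ 0: sum 45, len 11
→ 6 (dropped 9): sum 42, len 11
→ 7: sum 49, len 12
→ 9 (dropped 5, 9): sum 44, len 11
→ 4: sum 48, len 12
Longest length seen: 12.

12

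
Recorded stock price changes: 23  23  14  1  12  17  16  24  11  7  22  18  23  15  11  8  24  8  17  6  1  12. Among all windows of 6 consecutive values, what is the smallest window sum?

(23, 23, 14, 1, 12, 17) → sum 90
(23, 14, 1, 12, 17, 16) → sum 83
(14, 1, 12, 17, 16, 24) → sum 84
(1, 12, 17, 16, 24, 11) → sum 81
(12, 17, 16, 24, 11, 7) → sum 87
(17, 16, 24, 11, 7, 22) → sum 97
(16, 24, 11, 7, 22, 18) → sum 98
(24, 11, 7, 22, 18, 23) → sum 105
(11, 7, 22, 18, 23, 15) → sum 96
(7, 22, 18, 23, 15, 11) → sum 96
(22, 18, 23, 15, 11, 8) → sum 97
(18, 23, 15, 11, 8, 24) → sum 99
(23, 15, 11, 8, 24, 8) → sum 89
(15, 11, 8, 24, 8, 17) → sum 83
(11, 8, 24, 8, 17, 6) → sum 74
(8, 24, 8, 17, 6, 1) → sum 64
(24, 8, 17, 6, 1, 12) → sum 68
Smallest of these is 64.

64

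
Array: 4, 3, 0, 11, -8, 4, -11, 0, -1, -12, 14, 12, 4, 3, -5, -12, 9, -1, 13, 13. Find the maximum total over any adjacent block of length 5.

(4, 3, 0, 11, -8) → sum 10
(3, 0, 11, -8, 4) → sum 10
(0, 11, -8, 4, -11) → sum -4
(11, -8, 4, -11, 0) → sum -4
(-8, 4, -11, 0, -1) → sum -16
(4, -11, 0, -1, -12) → sum -20
(-11, 0, -1, -12, 14) → sum -10
(0, -1, -12, 14, 12) → sum 13
(-1, -12, 14, 12, 4) → sum 17
(-12, 14, 12, 4, 3) → sum 21
(14, 12, 4, 3, -5) → sum 28
(12, 4, 3, -5, -12) → sum 2
(4, 3, -5, -12, 9) → sum -1
(3, -5, -12, 9, -1) → sum -6
(-5, -12, 9, -1, 13) → sum 4
(-12, 9, -1, 13, 13) → sum 22
Maximum of these is 28.

28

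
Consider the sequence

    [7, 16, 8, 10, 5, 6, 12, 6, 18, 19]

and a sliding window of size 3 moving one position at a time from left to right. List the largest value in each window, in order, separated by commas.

(7, 16, 8) → max 16
(16, 8, 10) → max 16
(8, 10, 5) → max 10
(10, 5, 6) → max 10
(5, 6, 12) → max 12
(6, 12, 6) → max 12
(12, 6, 18) → max 18
(6, 18, 19) → max 19

16, 16, 10, 10, 12, 12, 18, 19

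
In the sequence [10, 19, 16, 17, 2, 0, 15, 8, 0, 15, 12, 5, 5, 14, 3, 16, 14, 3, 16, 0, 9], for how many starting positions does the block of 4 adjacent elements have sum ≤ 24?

1

[10, 19, 16, 17] → sum 62
[19, 16, 17, 2] → sum 54
[16, 17, 2, 0] → sum 35
[17, 2, 0, 15] → sum 34
[2, 0, 15, 8] → sum 25
[0, 15, 8, 0] → sum 23  ≤ 24 ✓
[15, 8, 0, 15] → sum 38
[8, 0, 15, 12] → sum 35
[0, 15, 12, 5] → sum 32
[15, 12, 5, 5] → sum 37
[12, 5, 5, 14] → sum 36
[5, 5, 14, 3] → sum 27
[5, 14, 3, 16] → sum 38
[14, 3, 16, 14] → sum 47
[3, 16, 14, 3] → sum 36
[16, 14, 3, 16] → sum 49
[14, 3, 16, 0] → sum 33
[3, 16, 0, 9] → sum 28
1 window satisfy the condition.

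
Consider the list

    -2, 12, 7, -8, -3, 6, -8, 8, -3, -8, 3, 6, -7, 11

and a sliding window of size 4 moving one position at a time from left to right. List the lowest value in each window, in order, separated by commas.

Sliding a size-4 window across the 14 values:
(-2, 12, 7, -8) → min -8
(12, 7, -8, -3) → min -8
(7, -8, -3, 6) → min -8
(-8, -3, 6, -8) → min -8
(-3, 6, -8, 8) → min -8
(6, -8, 8, -3) → min -8
(-8, 8, -3, -8) → min -8
(8, -3, -8, 3) → min -8
(-3, -8, 3, 6) → min -8
(-8, 3, 6, -7) → min -8
(3, 6, -7, 11) → min -7

-8, -8, -8, -8, -8, -8, -8, -8, -8, -8, -7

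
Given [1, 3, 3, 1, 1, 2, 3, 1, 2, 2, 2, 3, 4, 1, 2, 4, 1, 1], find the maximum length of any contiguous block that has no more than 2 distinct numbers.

5

[1] 1 distinct, len 1
[1, 3] 2 distinct, len 2
[1, 3, 3] 2 distinct, len 3
[1, 3, 3, 1] 2 distinct, len 4
[1, 3, 3, 1, 1] 2 distinct, len 5
[1, 1, 2] 2 distinct, len 3
[2, 3] 2 distinct, len 2
[3, 1] 2 distinct, len 2
[1, 2] 2 distinct, len 2
[1, 2, 2] 2 distinct, len 3
[1, 2, 2, 2] 2 distinct, len 4
[2, 2, 2, 3] 2 distinct, len 4
[3, 4] 2 distinct, len 2
[4, 1] 2 distinct, len 2
[1, 2] 2 distinct, len 2
[2, 4] 2 distinct, len 2
[4, 1] 2 distinct, len 2
[4, 1, 1] 2 distinct, len 3
Longest length with ≤2 distinct: 5.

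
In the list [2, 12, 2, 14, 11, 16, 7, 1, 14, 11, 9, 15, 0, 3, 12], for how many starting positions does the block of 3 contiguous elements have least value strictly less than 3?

[2, 12, 2] → min 2  < 3 ✓
[12, 2, 14] → min 2  < 3 ✓
[2, 14, 11] → min 2  < 3 ✓
[14, 11, 16] → min 11
[11, 16, 7] → min 7
[16, 7, 1] → min 1  < 3 ✓
[7, 1, 14] → min 1  < 3 ✓
[1, 14, 11] → min 1  < 3 ✓
[14, 11, 9] → min 9
[11, 9, 15] → min 9
[9, 15, 0] → min 0  < 3 ✓
[15, 0, 3] → min 0  < 3 ✓
[0, 3, 12] → min 0  < 3 ✓
9 windows satisfy the condition.

9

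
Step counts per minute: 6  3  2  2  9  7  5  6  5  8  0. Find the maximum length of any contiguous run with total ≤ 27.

5

→ 6: sum 6, len 1
→ 3: sum 9, len 2
→ 2: sum 11, len 3
→ 2: sum 13, len 4
→ 9: sum 22, len 5
→ 7 (dropped 6): sum 23, len 5
→ 5 (dropped 3): sum 25, len 5
→ 6 (dropped 2, 2): sum 27, len 4
→ 5 (dropped 9): sum 23, len 4
→ 8 (dropped 7): sum 24, len 4
→ 0: sum 24, len 5
Longest length seen: 5.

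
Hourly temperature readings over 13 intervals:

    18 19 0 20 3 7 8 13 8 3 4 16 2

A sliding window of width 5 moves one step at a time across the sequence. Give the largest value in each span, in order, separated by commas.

18 19 0 20 3 → max 20
19 0 20 3 7 → max 20
0 20 3 7 8 → max 20
20 3 7 8 13 → max 20
3 7 8 13 8 → max 13
7 8 13 8 3 → max 13
8 13 8 3 4 → max 13
13 8 3 4 16 → max 16
8 3 4 16 2 → max 16

20, 20, 20, 20, 13, 13, 13, 16, 16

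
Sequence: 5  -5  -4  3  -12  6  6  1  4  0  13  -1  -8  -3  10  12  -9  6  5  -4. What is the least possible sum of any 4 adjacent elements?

-18

Window sums for each of the 17 positions:
5 -5 -4 3 → sum -1
-5 -4 3 -12 → sum -18
-4 3 -12 6 → sum -7
3 -12 6 6 → sum 3
-12 6 6 1 → sum 1
6 6 1 4 → sum 17
6 1 4 0 → sum 11
1 4 0 13 → sum 18
4 0 13 -1 → sum 16
0 13 -1 -8 → sum 4
13 -1 -8 -3 → sum 1
-1 -8 -3 10 → sum -2
-8 -3 10 12 → sum 11
-3 10 12 -9 → sum 10
10 12 -9 6 → sum 19
12 -9 6 5 → sum 14
-9 6 5 -4 → sum -2
Least of these is -18.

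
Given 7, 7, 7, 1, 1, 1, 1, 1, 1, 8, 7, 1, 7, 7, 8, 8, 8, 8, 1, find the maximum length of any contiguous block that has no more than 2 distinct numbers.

9

Extend right; when distinct count exceeds 2, shrink from the left:
add 7: window [7] (1 distinct), len 1
add 7: window [7, 7] (1 distinct), len 2
add 7: window [7, 7, 7] (1 distinct), len 3
add 1: window [7, 7, 7, 1] (2 distinct), len 4
add 1: window [7, 7, 7, 1, 1] (2 distinct), len 5
add 1: window [7, 7, 7, 1, 1, 1] (2 distinct), len 6
add 1: window [7, 7, 7, 1, 1, 1, 1] (2 distinct), len 7
add 1: window [7, 7, 7, 1, 1, 1, 1, 1] (2 distinct), len 8
add 1: window [7, 7, 7, 1, 1, 1, 1, 1, 1] (2 distinct), len 9
add 8: window [1, 1, 1, 1, 1, 1, 8] (2 distinct), len 7
add 7: window [8, 7] (2 distinct), len 2
add 1: window [7, 1] (2 distinct), len 2
add 7: window [7, 1, 7] (2 distinct), len 3
add 7: window [7, 1, 7, 7] (2 distinct), len 4
add 8: window [7, 7, 8] (2 distinct), len 3
add 8: window [7, 7, 8, 8] (2 distinct), len 4
add 8: window [7, 7, 8, 8, 8] (2 distinct), len 5
add 8: window [7, 7, 8, 8, 8, 8] (2 distinct), len 6
add 1: window [8, 8, 8, 8, 1] (2 distinct), len 5
Longest length with ≤2 distinct: 9.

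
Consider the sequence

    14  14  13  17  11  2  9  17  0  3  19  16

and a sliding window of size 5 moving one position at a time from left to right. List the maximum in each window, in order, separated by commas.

(14, 14, 13, 17, 11) → max 17
(14, 13, 17, 11, 2) → max 17
(13, 17, 11, 2, 9) → max 17
(17, 11, 2, 9, 17) → max 17
(11, 2, 9, 17, 0) → max 17
(2, 9, 17, 0, 3) → max 17
(9, 17, 0, 3, 19) → max 19
(17, 0, 3, 19, 16) → max 19

17, 17, 17, 17, 17, 17, 19, 19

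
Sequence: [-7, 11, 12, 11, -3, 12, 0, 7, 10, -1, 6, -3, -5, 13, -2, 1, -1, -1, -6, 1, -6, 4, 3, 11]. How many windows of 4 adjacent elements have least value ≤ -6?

-7 11 12 11 → min -7  ≤ -6 ✓
11 12 11 -3 → min -3
12 11 -3 12 → min -3
11 -3 12 0 → min -3
-3 12 0 7 → min -3
12 0 7 10 → min 0
0 7 10 -1 → min -1
7 10 -1 6 → min -1
10 -1 6 -3 → min -3
-1 6 -3 -5 → min -5
6 -3 -5 13 → min -5
-3 -5 13 -2 → min -5
-5 13 -2 1 → min -5
13 -2 1 -1 → min -2
-2 1 -1 -1 → min -2
1 -1 -1 -6 → min -6  ≤ -6 ✓
-1 -1 -6 1 → min -6  ≤ -6 ✓
-1 -6 1 -6 → min -6  ≤ -6 ✓
-6 1 -6 4 → min -6  ≤ -6 ✓
1 -6 4 3 → min -6  ≤ -6 ✓
-6 4 3 11 → min -6  ≤ -6 ✓
7 windows satisfy the condition.

7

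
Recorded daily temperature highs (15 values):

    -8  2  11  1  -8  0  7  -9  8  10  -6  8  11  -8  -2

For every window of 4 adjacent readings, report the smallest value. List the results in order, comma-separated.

-8, -8, -8, -8, -9, -9, -9, -9, -6, -6, -8, -8

[-8, 2, 11, 1] → min -8
[2, 11, 1, -8] → min -8
[11, 1, -8, 0] → min -8
[1, -8, 0, 7] → min -8
[-8, 0, 7, -9] → min -9
[0, 7, -9, 8] → min -9
[7, -9, 8, 10] → min -9
[-9, 8, 10, -6] → min -9
[8, 10, -6, 8] → min -6
[10, -6, 8, 11] → min -6
[-6, 8, 11, -8] → min -8
[8, 11, -8, -2] → min -8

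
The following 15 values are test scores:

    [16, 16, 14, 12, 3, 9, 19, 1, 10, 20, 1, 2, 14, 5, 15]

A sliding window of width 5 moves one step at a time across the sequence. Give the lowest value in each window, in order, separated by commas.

3, 3, 3, 1, 1, 1, 1, 1, 1, 1, 1

[16, 16, 14, 12, 3] → min 3
[16, 14, 12, 3, 9] → min 3
[14, 12, 3, 9, 19] → min 3
[12, 3, 9, 19, 1] → min 1
[3, 9, 19, 1, 10] → min 1
[9, 19, 1, 10, 20] → min 1
[19, 1, 10, 20, 1] → min 1
[1, 10, 20, 1, 2] → min 1
[10, 20, 1, 2, 14] → min 1
[20, 1, 2, 14, 5] → min 1
[1, 2, 14, 5, 15] → min 1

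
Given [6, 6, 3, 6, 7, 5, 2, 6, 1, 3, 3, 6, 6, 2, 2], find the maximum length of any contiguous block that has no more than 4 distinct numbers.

9

add 6: window [6] (1 distinct), len 1
add 6: window [6, 6] (1 distinct), len 2
add 3: window [6, 6, 3] (2 distinct), len 3
add 6: window [6, 6, 3, 6] (2 distinct), len 4
add 7: window [6, 6, 3, 6, 7] (3 distinct), len 5
add 5: window [6, 6, 3, 6, 7, 5] (4 distinct), len 6
add 2: window [6, 7, 5, 2] (4 distinct), len 4
add 6: window [6, 7, 5, 2, 6] (4 distinct), len 5
add 1: window [5, 2, 6, 1] (4 distinct), len 4
add 3: window [2, 6, 1, 3] (4 distinct), len 4
add 3: window [2, 6, 1, 3, 3] (4 distinct), len 5
add 6: window [2, 6, 1, 3, 3, 6] (4 distinct), len 6
add 6: window [2, 6, 1, 3, 3, 6, 6] (4 distinct), len 7
add 2: window [2, 6, 1, 3, 3, 6, 6, 2] (4 distinct), len 8
add 2: window [2, 6, 1, 3, 3, 6, 6, 2, 2] (4 distinct), len 9
Longest length with ≤4 distinct: 9.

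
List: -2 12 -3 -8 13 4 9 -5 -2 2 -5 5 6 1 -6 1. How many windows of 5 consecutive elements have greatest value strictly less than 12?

(-2, 12, -3, -8, 13) → max 13
(12, -3, -8, 13, 4) → max 13
(-3, -8, 13, 4, 9) → max 13
(-8, 13, 4, 9, -5) → max 13
(13, 4, 9, -5, -2) → max 13
(4, 9, -5, -2, 2) → max 9  < 12 ✓
(9, -5, -2, 2, -5) → max 9  < 12 ✓
(-5, -2, 2, -5, 5) → max 5  < 12 ✓
(-2, 2, -5, 5, 6) → max 6  < 12 ✓
(2, -5, 5, 6, 1) → max 6  < 12 ✓
(-5, 5, 6, 1, -6) → max 6  < 12 ✓
(5, 6, 1, -6, 1) → max 6  < 12 ✓
7 windows satisfy the condition.

7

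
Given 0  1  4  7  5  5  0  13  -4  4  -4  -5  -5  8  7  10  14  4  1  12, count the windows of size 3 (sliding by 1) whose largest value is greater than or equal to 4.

[0, 1, 4] → max 4  ≥ 4 ✓
[1, 4, 7] → max 7  ≥ 4 ✓
[4, 7, 5] → max 7  ≥ 4 ✓
[7, 5, 5] → max 7  ≥ 4 ✓
[5, 5, 0] → max 5  ≥ 4 ✓
[5, 0, 13] → max 13  ≥ 4 ✓
[0, 13, -4] → max 13  ≥ 4 ✓
[13, -4, 4] → max 13  ≥ 4 ✓
[-4, 4, -4] → max 4  ≥ 4 ✓
[4, -4, -5] → max 4  ≥ 4 ✓
[-4, -5, -5] → max -4
[-5, -5, 8] → max 8  ≥ 4 ✓
[-5, 8, 7] → max 8  ≥ 4 ✓
[8, 7, 10] → max 10  ≥ 4 ✓
[7, 10, 14] → max 14  ≥ 4 ✓
[10, 14, 4] → max 14  ≥ 4 ✓
[14, 4, 1] → max 14  ≥ 4 ✓
[4, 1, 12] → max 12  ≥ 4 ✓
17 windows satisfy the condition.

17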